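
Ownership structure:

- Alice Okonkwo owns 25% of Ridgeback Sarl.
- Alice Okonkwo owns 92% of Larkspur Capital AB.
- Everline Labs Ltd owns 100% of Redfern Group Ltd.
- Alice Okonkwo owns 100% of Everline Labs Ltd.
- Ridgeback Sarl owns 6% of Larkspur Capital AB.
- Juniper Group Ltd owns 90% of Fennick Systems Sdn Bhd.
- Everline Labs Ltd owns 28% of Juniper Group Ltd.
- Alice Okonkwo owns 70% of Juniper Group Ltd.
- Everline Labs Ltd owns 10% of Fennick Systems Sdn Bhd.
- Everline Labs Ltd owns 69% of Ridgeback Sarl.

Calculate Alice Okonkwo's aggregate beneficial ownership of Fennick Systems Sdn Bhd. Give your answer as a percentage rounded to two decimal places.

Alice reaches Fennick along 3 paths.
Via Everline → Juniper: 100% × 28% × 90% = 25.2%.
Via Juniper: 70% × 90% = 63%.
Via Everline: 100% × 10% = 10%.
Total: 25.2% + 63% + 10% = 98.2%.
Rounded: 98.20%.

98.20%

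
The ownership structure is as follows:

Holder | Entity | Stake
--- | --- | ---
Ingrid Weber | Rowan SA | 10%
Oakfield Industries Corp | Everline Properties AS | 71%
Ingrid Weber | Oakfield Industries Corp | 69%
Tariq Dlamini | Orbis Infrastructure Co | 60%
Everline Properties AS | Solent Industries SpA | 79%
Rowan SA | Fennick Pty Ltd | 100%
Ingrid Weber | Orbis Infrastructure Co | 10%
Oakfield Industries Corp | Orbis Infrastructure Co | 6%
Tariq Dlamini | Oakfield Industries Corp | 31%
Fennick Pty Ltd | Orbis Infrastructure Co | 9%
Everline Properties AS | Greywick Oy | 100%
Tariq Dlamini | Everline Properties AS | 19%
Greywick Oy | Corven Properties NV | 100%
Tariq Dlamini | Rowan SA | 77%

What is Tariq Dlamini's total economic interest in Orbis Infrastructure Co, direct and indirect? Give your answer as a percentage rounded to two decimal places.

68.79%

Tariq reaches Orbis along 3 paths.
Via Rowan → Fennick: 77% × 100% × 9% = 6.93%.
Direct stake: 60% = 60%.
Via Oakfield: 31% × 6% = 1.86%.
Total: 6.93% + 60% + 1.86% = 68.79%.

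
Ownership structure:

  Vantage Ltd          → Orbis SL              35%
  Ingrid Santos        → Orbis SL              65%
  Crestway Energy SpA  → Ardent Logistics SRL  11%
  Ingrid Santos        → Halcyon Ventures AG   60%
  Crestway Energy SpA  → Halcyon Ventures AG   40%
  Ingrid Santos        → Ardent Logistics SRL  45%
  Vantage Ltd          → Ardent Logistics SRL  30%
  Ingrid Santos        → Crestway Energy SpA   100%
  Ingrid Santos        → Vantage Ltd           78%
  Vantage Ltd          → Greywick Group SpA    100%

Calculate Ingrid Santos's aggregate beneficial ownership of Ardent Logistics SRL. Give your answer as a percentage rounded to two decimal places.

Ingrid reaches Ardent along 3 paths.
Via Vantage: 78% × 30% = 23.4%.
Direct stake: 45% = 45%.
Via Crestway: 100% × 11% = 11%.
Total: 23.4% + 45% + 11% = 79.4%.
Rounded: 79.40%.

79.40%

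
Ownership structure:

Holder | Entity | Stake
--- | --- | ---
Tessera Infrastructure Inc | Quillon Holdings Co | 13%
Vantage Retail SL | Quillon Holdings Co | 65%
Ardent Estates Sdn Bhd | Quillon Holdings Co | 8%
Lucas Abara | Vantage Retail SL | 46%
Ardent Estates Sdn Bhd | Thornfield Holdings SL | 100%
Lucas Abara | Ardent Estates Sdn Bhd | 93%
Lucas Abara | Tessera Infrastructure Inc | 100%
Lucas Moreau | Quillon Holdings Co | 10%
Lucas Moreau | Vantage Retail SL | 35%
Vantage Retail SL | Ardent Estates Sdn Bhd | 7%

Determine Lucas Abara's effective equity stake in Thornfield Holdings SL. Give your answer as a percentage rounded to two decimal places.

96.22%

Lucas Abara reaches Thornfield along 2 paths.
Via Ardent: 93% × 100% = 93%.
Via Vantage → Ardent: 46% × 7% × 100% = 3.22%.
Total: 93% + 3.22% = 96.22%.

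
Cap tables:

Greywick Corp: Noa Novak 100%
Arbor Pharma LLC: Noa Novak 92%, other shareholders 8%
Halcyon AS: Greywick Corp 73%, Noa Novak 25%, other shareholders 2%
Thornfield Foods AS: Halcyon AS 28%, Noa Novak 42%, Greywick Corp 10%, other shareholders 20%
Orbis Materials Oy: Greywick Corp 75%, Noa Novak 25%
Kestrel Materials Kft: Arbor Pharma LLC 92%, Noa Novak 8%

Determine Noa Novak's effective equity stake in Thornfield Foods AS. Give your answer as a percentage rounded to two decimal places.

Noa reaches Thornfield along 4 paths.
Via Greywick → Halcyon: 100% × 73% × 28% = 20.44%.
Via Halcyon: 25% × 28% = 7%.
Direct stake: 42% = 42%.
Via Greywick: 100% × 10% = 10%.
Total: 20.44% + 7% + 42% + 10% = 79.44%.

79.44%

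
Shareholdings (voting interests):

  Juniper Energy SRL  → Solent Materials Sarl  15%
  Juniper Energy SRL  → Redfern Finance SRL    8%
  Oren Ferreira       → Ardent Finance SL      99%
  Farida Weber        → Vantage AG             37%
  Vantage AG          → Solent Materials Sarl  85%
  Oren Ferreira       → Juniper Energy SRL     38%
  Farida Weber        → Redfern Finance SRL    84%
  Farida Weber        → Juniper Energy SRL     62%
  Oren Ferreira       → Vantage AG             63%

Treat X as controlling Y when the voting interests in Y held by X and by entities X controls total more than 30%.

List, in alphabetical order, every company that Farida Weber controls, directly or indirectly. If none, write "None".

Juniper Energy SRL, Redfern Finance SRL, Solent Materials Sarl, Vantage AG

Farida holds 37% of Vantage, so Farida controls Vantage.
Farida holds 62% of Juniper, so Farida controls Juniper.
Vantage and Juniper together hold 85% + 15% = 100% of Solent, so Farida controls Solent.
Juniper and Farida together hold 8% + 84% = 92% of Redfern, so Farida controls Redfern.
No other company's threshold is met.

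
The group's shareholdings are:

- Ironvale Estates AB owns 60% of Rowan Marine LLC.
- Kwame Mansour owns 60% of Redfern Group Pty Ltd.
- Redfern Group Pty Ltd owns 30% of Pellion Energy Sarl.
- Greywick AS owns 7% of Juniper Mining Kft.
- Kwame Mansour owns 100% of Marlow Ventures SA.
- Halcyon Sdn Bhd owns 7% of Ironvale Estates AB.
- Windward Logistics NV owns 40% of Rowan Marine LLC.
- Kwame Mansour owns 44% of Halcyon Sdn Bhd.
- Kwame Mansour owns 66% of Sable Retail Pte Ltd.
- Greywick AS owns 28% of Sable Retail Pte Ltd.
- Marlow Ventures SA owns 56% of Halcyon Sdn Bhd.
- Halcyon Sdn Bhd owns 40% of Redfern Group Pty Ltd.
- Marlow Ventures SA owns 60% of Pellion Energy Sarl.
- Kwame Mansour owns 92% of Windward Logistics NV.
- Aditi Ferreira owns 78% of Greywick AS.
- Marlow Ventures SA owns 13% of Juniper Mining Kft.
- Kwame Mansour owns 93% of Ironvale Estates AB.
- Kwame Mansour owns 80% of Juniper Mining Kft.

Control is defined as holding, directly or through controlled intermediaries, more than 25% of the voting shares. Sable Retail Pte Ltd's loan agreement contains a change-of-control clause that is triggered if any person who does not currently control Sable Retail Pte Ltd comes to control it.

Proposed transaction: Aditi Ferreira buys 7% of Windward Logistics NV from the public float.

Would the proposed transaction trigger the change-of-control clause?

No

The purchase changes only Aditi's holdings, so Aditi is the only person who could newly come to control Sable.
Aditi holds 78% of Greywick, so Aditi controls Greywick.
Greywick holds 28% of Sable, so Aditi controls Sable.
So Aditi already controls Sable before the transaction.
After the purchase, Aditi holds 7% of Windward directly.
Aditi controlled Sable already, so this is not a new person acquiring control; every other person's position is unchanged or reduced.
No new person acquires control, so the clause is not triggered.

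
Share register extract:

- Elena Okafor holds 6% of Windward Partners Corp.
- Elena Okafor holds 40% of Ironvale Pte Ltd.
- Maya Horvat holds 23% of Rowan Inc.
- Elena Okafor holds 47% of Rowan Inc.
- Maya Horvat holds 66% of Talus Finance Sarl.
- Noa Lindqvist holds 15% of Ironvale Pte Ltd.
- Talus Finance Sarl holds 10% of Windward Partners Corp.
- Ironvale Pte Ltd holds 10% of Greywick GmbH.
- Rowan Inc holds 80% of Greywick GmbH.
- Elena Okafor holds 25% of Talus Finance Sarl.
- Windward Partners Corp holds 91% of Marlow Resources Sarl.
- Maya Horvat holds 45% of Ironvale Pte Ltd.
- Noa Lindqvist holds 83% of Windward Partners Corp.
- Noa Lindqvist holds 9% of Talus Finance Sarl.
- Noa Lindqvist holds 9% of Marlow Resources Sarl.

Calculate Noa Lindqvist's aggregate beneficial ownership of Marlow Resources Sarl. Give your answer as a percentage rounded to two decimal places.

85.35%

Noa reaches Marlow along 3 paths.
Via Talus → Windward: 9% × 10% × 91% = 0.819%.
Via Windward: 83% × 91% = 75.53%.
Direct stake: 9% = 9%.
Total: 0.819% + 75.53% + 9% = 85.349%.
Rounded: 85.35%.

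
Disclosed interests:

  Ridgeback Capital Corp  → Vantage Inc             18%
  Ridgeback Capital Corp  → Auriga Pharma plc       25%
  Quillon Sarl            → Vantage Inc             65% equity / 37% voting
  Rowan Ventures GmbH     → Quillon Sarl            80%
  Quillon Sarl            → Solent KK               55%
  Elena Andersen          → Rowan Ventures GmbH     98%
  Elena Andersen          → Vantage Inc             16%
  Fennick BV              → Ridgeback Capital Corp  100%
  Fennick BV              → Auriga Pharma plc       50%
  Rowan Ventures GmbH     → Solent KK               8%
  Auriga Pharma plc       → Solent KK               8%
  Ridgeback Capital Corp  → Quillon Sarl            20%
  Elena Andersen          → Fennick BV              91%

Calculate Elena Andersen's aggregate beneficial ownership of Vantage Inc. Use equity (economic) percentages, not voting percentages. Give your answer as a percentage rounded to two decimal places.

95.17%

Elena reaches Vantage along 4 paths.
Via Fennick → Ridgeback: 91% × 100% × 18% = 16.38%.
Direct stake: 16% = 16%.
Via Rowan → Quillon: 98% × 80% × 65% = 50.96%.
Via Fennick → Ridgeback → Quillon: 91% × 100% × 20% × 65% = 11.83%.
Total: 16.38% + 16% + 50.96% + 11.83% = 95.17%.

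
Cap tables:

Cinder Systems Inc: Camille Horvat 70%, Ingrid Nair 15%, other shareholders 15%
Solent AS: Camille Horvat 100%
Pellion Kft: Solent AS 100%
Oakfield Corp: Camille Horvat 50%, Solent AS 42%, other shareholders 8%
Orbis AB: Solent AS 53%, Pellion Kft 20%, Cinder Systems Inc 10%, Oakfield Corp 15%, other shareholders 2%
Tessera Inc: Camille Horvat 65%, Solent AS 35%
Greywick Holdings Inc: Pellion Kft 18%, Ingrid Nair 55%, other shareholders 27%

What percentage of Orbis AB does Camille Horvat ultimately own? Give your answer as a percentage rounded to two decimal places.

93.80%

Camille reaches Orbis along 5 paths.
Via Solent: 100% × 53% = 53%.
Via Solent → Pellion: 100% × 100% × 20% = 20%.
Via Cinder: 70% × 10% = 7%.
Via Oakfield: 50% × 15% = 7.5%.
Via Solent → Oakfield: 100% × 42% × 15% = 6.3%.
Total: 53% + 20% + 7% + 7.5% + 6.3% = 93.8%.
Rounded: 93.80%.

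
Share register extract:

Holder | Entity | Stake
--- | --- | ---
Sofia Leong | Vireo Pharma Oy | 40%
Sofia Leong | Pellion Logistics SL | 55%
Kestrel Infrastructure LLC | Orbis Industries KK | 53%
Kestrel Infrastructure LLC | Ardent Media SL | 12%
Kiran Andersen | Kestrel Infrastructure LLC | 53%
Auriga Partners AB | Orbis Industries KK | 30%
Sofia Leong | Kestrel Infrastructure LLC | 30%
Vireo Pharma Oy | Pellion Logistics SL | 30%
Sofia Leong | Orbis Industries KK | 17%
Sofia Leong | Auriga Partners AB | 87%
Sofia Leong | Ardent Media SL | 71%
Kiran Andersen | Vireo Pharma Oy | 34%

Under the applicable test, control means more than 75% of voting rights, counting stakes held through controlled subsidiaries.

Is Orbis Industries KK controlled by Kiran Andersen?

No

Kiran's largest direct stake is 53% in Kestrel, which does not meet the threshold, so Kiran controls no company.
Neither Kiran nor any entity Kiran controls holds any voting interest in Orbis.
So Kiran does not control Orbis.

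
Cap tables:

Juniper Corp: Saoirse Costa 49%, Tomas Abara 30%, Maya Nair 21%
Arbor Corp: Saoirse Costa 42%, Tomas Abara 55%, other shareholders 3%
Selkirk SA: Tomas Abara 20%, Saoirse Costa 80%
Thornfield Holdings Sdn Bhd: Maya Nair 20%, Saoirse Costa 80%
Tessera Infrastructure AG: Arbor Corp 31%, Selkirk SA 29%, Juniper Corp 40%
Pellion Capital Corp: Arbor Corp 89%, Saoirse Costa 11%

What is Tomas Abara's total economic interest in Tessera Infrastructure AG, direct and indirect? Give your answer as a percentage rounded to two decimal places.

Tomas reaches Tessera along 3 paths.
Via Arbor: 55% × 31% = 17.05%.
Via Selkirk: 20% × 29% = 5.8%.
Via Juniper: 30% × 40% = 12%.
Total: 17.05% + 5.8% + 12% = 34.85%.

34.85%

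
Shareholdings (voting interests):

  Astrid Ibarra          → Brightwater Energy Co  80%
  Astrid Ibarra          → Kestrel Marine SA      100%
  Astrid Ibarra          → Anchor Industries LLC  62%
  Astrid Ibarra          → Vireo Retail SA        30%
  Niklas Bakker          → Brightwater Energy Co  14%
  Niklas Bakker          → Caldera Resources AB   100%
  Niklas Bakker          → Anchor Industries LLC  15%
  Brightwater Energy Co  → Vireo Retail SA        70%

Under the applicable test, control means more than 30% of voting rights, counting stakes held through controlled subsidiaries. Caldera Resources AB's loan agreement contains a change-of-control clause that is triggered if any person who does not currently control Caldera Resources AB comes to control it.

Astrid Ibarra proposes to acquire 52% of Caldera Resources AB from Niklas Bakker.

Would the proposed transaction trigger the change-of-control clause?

The purchase adds only to Astrid's holdings (Niklas's stake shrinks), so Astrid is the only person who could newly come to control Caldera.
Astrid holds 80% of Brightwater, so Astrid controls Brightwater.
Astrid holds 62% of Anchor, so Astrid controls Anchor.
Astrid holds 100% of Kestrel, so Astrid controls Kestrel.
Brightwater and Astrid together hold 70% + 30% = 100% of Vireo, so Astrid controls Vireo.
Neither Astrid nor any entity Astrid controls holds any voting interest in Caldera.
So before the transaction, Astrid does not control Caldera.
After the purchase, Astrid holds 52% of Caldera directly, and Niklas's stake falls to 48%.
Astrid holds 52% of Caldera, so Astrid controls Caldera.
Astrid did not control Caldera before and does after, so the clause is triggered.

Yes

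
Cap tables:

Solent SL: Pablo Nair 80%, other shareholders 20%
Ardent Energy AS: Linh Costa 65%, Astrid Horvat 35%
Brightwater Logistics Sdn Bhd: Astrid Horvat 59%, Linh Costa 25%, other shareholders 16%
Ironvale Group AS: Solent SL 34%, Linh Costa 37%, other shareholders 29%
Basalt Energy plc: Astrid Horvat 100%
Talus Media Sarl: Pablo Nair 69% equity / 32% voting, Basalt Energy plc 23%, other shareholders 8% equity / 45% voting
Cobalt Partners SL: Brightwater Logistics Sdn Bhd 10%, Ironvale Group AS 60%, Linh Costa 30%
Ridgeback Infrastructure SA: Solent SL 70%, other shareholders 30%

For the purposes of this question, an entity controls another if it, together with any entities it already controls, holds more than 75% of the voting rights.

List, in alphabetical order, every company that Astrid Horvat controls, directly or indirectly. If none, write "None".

Basalt Energy plc

Astrid holds 100% of Basalt, so Astrid controls Basalt.
No other company's threshold is met.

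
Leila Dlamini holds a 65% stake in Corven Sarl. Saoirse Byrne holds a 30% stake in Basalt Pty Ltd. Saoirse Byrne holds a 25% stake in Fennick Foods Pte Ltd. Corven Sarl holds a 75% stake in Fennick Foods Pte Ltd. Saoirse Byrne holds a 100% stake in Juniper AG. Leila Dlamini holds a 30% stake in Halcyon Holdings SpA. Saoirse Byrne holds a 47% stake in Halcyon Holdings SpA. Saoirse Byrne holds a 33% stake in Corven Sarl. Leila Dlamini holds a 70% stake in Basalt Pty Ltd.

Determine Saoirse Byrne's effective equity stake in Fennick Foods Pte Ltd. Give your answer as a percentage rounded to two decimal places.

49.75%

Saoirse reaches Fennick along 2 paths.
Via Corven: 33% × 75% = 24.75%.
Direct stake: 25% = 25%.
Total: 24.75% + 25% = 49.75%.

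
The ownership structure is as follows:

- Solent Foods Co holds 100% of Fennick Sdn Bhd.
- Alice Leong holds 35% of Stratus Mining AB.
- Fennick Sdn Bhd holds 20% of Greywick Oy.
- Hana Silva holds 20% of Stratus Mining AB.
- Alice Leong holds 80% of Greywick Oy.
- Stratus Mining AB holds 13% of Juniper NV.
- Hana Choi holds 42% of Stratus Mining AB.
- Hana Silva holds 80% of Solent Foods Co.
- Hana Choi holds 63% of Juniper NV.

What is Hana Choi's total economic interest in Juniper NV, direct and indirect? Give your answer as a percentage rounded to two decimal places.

Hana Choi reaches Juniper along 2 paths.
Via Stratus: 42% × 13% = 5.46%.
Direct stake: 63% = 63%.
Total: 5.46% + 63% = 68.46%.

68.46%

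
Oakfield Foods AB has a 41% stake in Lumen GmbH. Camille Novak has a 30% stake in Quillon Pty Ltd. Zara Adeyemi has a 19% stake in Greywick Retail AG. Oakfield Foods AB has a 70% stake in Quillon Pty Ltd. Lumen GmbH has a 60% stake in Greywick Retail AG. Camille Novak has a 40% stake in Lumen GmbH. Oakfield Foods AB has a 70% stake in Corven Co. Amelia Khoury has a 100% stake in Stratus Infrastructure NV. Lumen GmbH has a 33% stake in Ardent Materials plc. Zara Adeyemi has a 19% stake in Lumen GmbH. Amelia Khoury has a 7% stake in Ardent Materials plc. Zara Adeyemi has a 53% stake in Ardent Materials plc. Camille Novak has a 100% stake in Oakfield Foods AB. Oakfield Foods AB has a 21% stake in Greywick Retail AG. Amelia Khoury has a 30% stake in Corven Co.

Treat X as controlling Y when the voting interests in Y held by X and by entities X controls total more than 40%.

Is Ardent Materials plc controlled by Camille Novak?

Camille holds 100% of Oakfield, so Camille controls Oakfield.
Oakfield and Camille together hold 70% + 30% = 100% of Quillon, so Camille controls Quillon.
Oakfield and Camille together hold 41% + 40% = 81% of Lumen, so Camille controls Lumen.
Lumen and Oakfield together hold 60% + 21% = 81% of Greywick, so Camille controls Greywick.
Oakfield holds 70% of Corven, so Camille controls Corven.
In Ardent, Camille's side holds only 33%, not > 40%.
So Camille does not control Ardent.

No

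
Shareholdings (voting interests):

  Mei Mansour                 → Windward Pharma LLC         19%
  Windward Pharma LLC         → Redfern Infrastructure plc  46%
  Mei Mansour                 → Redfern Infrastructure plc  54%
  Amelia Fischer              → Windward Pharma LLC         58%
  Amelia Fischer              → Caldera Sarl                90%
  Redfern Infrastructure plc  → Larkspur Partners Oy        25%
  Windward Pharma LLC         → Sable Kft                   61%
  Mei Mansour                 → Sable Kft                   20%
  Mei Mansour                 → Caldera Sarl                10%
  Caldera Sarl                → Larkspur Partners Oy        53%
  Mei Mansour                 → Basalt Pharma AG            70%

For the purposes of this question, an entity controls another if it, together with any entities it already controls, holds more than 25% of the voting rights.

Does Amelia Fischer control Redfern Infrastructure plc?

Amelia holds 58% of Windward, so Amelia controls Windward.
Windward holds 46% of Redfern, so Amelia controls Redfern.

Yes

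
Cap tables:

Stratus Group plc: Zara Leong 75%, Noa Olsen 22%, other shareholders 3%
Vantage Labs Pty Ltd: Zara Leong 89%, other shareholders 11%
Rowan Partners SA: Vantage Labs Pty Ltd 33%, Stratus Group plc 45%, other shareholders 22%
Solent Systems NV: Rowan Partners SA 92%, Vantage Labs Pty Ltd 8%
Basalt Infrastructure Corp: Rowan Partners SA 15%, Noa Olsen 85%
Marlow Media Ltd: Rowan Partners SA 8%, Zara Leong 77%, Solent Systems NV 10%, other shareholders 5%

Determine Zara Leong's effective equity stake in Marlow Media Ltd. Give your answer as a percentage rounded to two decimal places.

88.57%

Zara reaches Marlow along 6 paths.
Via Vantage → Rowan: 89% × 33% × 8% = 2.3496%.
Via Stratus → Rowan: 75% × 45% × 8% = 2.7%.
Direct stake: 77% = 77%.
Via Vantage → Rowan → Solent: 89% × 33% × 92% × 10% = 2.70204%.
Via Stratus → Rowan → Solent: 75% × 45% × 92% × 10% = 3.105%.
Via Vantage → Solent: 89% × 8% × 10% = 0.712%.
Total: 2.3496% + 2.7% + 77% + 2.70204% + 3.105% + 0.712% = 88.56864%.
Rounded: 88.57%.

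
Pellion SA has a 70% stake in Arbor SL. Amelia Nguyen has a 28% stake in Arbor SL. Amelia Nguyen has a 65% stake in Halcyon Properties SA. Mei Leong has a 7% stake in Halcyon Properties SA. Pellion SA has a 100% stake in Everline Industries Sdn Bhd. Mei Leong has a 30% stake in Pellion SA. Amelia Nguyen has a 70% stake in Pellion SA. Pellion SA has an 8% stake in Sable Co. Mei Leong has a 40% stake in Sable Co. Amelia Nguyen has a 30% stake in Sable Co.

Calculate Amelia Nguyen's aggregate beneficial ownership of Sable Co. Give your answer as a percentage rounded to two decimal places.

35.60%

Amelia reaches Sable along 2 paths.
Via Pellion: 70% × 8% = 5.6%.
Direct stake: 30% = 30%.
Total: 5.6% + 30% = 35.6%.
Rounded: 35.60%.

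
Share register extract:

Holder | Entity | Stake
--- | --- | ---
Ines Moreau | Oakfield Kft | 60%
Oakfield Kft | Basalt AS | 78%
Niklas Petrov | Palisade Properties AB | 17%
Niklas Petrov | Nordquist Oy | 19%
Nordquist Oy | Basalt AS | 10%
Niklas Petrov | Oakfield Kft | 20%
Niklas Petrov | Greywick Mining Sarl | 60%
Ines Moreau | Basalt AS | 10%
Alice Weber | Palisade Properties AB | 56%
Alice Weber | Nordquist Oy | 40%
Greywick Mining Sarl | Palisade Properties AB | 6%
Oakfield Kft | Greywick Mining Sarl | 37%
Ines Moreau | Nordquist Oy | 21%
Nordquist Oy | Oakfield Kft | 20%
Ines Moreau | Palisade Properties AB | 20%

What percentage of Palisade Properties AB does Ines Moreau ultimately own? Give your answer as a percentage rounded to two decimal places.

21.43%

Ines reaches Palisade along 3 paths.
Via Nordquist → Oakfield → Greywick: 21% × 20% × 37% × 6% = 0.09324%.
Via Oakfield → Greywick: 60% × 37% × 6% = 1.332%.
Direct stake: 20% = 20%.
Total: 0.09324% + 1.332% + 20% = 21.42524%.
Rounded: 21.43%.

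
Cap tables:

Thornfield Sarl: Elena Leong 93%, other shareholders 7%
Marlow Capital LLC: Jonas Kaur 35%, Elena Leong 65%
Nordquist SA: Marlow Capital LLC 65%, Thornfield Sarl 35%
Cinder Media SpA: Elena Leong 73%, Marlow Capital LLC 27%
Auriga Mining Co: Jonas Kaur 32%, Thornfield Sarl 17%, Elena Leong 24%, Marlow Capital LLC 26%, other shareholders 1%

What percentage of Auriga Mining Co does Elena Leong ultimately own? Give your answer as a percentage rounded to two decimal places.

Elena reaches Auriga along 3 paths.
Via Thornfield: 93% × 17% = 15.81%.
Direct stake: 24% = 24%.
Via Marlow: 65% × 26% = 16.9%.
Total: 15.81% + 24% + 16.9% = 56.71%.

56.71%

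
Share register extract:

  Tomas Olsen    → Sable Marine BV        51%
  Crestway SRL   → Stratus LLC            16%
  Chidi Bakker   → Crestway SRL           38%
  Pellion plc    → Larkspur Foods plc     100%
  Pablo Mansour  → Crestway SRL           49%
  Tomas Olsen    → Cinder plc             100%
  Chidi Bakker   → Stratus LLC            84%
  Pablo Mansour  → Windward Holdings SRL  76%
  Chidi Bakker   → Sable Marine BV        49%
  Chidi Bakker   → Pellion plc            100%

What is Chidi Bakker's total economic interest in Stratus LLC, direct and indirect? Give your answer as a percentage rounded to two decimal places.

Chidi reaches Stratus along 2 paths.
Via Crestway: 38% × 16% = 6.08%.
Direct stake: 84% = 84%.
Total: 6.08% + 84% = 90.08%.

90.08%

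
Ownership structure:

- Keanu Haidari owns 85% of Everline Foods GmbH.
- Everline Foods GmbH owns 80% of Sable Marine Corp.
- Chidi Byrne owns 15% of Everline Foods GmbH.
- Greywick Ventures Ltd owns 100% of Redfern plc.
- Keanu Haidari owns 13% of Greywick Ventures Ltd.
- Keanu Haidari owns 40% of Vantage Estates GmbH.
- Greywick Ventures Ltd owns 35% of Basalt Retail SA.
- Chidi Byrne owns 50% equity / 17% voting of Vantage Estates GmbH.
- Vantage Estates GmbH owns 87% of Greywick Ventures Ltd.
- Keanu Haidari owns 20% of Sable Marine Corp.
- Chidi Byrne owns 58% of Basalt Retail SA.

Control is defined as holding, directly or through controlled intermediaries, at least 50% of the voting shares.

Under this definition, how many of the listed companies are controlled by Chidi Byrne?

1

Chidi holds 58% of Basalt, so Chidi controls Basalt.
No other company's threshold is met.
Chidi controls 1 company.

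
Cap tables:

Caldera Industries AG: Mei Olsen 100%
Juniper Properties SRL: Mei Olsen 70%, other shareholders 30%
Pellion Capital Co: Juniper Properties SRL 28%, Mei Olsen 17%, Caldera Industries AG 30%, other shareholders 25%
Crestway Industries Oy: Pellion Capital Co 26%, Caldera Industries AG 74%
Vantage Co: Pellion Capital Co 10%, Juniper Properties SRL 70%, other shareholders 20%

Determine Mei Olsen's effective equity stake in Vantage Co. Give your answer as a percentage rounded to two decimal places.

55.66%

Mei reaches Vantage along 4 paths.
Via Juniper → Pellion: 70% × 28% × 10% = 1.96%.
Via Pellion: 17% × 10% = 1.7%.
Via Caldera → Pellion: 100% × 30% × 10% = 3%.
Via Juniper: 70% × 70% = 49%.
Total: 1.96% + 1.7% + 3% + 49% = 55.66%.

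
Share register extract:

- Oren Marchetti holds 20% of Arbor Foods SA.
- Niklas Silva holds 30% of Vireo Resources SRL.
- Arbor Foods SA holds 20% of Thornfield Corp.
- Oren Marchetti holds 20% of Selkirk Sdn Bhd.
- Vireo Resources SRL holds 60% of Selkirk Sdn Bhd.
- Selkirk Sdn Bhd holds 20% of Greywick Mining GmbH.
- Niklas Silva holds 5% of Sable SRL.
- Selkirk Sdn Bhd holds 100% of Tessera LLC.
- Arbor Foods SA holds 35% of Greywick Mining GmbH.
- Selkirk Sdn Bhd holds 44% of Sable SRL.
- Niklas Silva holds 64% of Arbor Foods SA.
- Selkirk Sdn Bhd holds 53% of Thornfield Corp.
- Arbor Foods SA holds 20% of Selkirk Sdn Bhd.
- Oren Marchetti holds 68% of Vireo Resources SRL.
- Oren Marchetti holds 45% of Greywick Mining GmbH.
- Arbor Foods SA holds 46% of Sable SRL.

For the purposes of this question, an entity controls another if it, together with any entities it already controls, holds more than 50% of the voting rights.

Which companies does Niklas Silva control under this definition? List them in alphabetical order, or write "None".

Niklas holds 64% of Arbor, so Niklas controls Arbor.
Niklas and Arbor together hold 5% + 46% = 51% of Sable, so Niklas controls Sable.
No other company's threshold is met.

Arbor Foods SA, Sable SRL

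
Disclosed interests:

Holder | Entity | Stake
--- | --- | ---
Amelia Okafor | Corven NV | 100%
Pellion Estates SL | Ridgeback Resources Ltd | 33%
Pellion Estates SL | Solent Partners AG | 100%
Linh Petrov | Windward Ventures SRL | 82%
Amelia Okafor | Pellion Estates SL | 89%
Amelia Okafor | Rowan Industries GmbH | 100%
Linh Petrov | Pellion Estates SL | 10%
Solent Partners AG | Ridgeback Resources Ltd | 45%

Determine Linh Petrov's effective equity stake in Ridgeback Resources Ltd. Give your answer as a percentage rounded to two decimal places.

7.80%

Linh reaches Ridgeback along 2 paths.
Via Pellion: 10% × 33% = 3.3%.
Via Pellion → Solent: 10% × 100% × 45% = 4.5%.
Total: 3.3% + 4.5% = 7.8%.
Rounded: 7.80%.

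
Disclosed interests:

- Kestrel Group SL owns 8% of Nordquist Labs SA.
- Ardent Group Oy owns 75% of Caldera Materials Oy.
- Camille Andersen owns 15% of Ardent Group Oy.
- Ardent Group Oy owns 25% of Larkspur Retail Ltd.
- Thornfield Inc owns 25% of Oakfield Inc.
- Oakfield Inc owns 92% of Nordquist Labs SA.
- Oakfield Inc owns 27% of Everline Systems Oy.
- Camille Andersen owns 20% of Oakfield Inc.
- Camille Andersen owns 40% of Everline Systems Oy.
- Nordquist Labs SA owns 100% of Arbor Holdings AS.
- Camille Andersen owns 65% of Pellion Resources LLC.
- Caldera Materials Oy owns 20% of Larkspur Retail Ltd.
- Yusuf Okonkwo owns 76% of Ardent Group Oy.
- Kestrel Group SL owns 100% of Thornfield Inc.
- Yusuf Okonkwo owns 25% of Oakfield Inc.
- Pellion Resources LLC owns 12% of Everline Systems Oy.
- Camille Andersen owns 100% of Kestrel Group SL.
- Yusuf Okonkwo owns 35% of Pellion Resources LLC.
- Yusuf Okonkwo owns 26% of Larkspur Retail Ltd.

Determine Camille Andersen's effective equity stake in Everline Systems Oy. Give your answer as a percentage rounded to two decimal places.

Camille reaches Everline along 4 paths.
Direct stake: 40% = 40%.
Via Oakfield: 20% × 27% = 5.4%.
Via Kestrel → Thornfield → Oakfield: 100% × 100% × 25% × 27% = 6.75%.
Via Pellion: 65% × 12% = 7.8%.
Total: 40% + 5.4% + 6.75% + 7.8% = 59.95%.

59.95%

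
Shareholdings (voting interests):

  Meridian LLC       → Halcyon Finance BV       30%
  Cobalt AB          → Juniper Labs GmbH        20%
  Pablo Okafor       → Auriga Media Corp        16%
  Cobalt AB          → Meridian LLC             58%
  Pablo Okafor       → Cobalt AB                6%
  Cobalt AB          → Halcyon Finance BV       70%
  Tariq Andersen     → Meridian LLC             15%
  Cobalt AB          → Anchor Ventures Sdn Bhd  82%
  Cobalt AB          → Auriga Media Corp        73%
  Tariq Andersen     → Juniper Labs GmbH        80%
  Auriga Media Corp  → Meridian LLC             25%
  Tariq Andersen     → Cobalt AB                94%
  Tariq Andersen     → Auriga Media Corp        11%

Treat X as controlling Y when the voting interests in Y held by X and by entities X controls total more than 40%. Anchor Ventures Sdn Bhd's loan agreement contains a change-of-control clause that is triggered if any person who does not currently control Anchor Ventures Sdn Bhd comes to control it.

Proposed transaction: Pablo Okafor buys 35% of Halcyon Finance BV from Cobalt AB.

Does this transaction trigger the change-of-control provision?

No

The purchase adds only to Pablo's holdings (Cobalt's stake shrinks), so Pablo is the only person who could newly come to control Anchor.
Pablo's largest direct stake is 16% in Auriga, which does not meet the threshold, so Pablo controls no company.
Neither Pablo nor any entity Pablo controls holds any voting interest in Anchor.
So before the transaction, Pablo does not control Anchor.
After the purchase, Pablo holds 35% of Halcyon directly, and Cobalt's stake falls to 35%.
Pablo's side now holds 35% of Halcyon, not > 40%, so Pablo still does not control Halcyon.
After the transaction, neither Pablo nor any entity Pablo controls holds a voting interest in Anchor, so Pablo still does not control it.
No new person acquires control, so the clause is not triggered.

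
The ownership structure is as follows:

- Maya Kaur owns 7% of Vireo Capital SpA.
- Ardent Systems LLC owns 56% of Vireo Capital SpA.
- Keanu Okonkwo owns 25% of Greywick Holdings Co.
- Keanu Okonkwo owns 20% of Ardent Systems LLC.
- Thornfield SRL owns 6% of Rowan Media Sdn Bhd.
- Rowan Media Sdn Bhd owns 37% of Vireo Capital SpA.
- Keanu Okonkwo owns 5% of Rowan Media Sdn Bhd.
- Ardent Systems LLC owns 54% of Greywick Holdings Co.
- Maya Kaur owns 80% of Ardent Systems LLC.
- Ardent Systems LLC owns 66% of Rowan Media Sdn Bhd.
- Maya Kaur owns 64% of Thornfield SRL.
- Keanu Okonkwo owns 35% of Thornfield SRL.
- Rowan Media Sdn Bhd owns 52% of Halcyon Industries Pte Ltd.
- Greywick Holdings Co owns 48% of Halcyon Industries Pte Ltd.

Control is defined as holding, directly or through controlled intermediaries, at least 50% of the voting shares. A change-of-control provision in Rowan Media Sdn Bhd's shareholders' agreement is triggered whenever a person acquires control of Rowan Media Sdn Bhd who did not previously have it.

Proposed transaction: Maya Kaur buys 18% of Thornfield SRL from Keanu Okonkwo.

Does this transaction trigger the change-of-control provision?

The purchase adds only to Maya's holdings (Keanu's stake shrinks), so Maya is the only person who could newly come to control Rowan.
Maya holds 64% of Thornfield, so Maya controls Thornfield.
Maya holds 80% of Ardent, so Maya controls Ardent.
Thornfield and Ardent together hold 6% + 66% = 72% of Rowan, so Maya controls Rowan.
So Maya already controls Rowan before the transaction.
After the purchase, Maya's direct stake in Thornfield rises to 64% + 18% = 82%, and Keanu's stake falls to 17%.
Maya controlled Rowan already, so this is not a new person acquiring control; every other person's position is unchanged or reduced.
No new person acquires control, so the clause is not triggered.

No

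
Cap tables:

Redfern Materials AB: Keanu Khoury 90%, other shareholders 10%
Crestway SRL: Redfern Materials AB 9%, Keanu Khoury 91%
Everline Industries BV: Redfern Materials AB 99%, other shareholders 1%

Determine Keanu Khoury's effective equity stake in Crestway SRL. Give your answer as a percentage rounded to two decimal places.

99.10%

Keanu reaches Crestway along 2 paths.
Via Redfern: 90% × 9% = 8.1%.
Direct stake: 91% = 91%.
Total: 8.1% + 91% = 99.1%.
Rounded: 99.10%.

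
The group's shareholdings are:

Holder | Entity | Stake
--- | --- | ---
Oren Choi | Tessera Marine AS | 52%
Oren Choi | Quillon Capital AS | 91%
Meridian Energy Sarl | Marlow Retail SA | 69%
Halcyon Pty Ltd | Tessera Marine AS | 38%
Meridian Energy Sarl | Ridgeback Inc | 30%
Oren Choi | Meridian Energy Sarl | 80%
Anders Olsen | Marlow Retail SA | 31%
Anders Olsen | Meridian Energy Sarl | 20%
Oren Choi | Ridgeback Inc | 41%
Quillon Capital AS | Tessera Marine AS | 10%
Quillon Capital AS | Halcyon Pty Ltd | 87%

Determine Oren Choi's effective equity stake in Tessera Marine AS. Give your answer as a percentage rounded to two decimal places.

Oren reaches Tessera along 3 paths.
Direct stake: 52% = 52%.
Via Quillon: 91% × 10% = 9.1%.
Via Quillon → Halcyon: 91% × 87% × 38% = 30.0846%.
Total: 52% + 9.1% + 30.0846% = 91.1846%.
Rounded: 91.18%.

91.18%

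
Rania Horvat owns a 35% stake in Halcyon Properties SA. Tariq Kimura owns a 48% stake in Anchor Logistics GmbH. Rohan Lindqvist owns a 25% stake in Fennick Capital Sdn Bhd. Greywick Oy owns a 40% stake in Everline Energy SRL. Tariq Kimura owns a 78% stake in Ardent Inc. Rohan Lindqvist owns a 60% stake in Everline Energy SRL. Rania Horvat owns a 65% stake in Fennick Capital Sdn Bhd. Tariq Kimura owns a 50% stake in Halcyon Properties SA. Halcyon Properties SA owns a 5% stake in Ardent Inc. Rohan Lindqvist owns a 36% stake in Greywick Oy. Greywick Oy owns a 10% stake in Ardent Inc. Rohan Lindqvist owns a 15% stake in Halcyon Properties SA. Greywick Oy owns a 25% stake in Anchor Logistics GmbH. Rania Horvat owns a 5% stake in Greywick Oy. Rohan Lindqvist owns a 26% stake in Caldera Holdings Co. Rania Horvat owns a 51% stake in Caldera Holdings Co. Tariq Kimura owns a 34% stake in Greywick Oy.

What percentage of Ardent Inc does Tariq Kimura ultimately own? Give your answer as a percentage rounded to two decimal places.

Tariq reaches Ardent along 3 paths.
Direct stake: 78% = 78%.
Via Halcyon: 50% × 5% = 2.5%.
Via Greywick: 34% × 10% = 3.4%.
Total: 78% + 2.5% + 3.4% = 83.9%.
Rounded: 83.90%.

83.90%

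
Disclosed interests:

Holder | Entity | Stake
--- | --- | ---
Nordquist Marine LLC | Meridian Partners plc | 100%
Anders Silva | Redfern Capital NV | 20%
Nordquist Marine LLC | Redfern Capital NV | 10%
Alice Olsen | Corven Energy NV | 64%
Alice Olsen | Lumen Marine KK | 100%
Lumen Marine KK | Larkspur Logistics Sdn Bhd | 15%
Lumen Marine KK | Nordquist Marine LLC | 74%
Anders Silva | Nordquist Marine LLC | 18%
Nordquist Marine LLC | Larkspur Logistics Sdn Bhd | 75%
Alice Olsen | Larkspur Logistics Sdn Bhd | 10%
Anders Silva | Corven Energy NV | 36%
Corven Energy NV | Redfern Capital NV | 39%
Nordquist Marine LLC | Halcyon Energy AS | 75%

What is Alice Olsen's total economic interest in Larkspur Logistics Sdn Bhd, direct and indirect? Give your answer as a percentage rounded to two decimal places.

Alice reaches Larkspur along 3 paths.
Direct stake: 10% = 10%.
Via Lumen → Nordquist: 100% × 74% × 75% = 55.5%.
Via Lumen: 100% × 15% = 15%.
Total: 10% + 55.5% + 15% = 80.5%.
Rounded: 80.50%.

80.50%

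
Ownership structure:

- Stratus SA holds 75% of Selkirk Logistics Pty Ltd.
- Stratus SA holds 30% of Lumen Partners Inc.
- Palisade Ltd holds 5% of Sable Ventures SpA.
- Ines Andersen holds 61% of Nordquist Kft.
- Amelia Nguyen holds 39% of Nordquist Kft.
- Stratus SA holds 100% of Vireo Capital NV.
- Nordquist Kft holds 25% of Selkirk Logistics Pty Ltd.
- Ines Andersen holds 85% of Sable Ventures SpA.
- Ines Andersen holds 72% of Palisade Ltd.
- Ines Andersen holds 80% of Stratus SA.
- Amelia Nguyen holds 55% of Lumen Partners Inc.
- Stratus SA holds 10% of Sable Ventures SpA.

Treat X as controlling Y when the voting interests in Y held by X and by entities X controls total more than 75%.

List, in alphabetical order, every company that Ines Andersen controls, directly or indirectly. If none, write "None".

Ines holds 80% of Stratus, so Ines controls Stratus.
Stratus holds 100% of Vireo, so Ines controls Vireo.
Stratus and Ines together hold 10% + 85% = 95% of Sable, so Ines controls Sable.
No other company's threshold is met.

Sable Ventures SpA, Stratus SA, Vireo Capital NV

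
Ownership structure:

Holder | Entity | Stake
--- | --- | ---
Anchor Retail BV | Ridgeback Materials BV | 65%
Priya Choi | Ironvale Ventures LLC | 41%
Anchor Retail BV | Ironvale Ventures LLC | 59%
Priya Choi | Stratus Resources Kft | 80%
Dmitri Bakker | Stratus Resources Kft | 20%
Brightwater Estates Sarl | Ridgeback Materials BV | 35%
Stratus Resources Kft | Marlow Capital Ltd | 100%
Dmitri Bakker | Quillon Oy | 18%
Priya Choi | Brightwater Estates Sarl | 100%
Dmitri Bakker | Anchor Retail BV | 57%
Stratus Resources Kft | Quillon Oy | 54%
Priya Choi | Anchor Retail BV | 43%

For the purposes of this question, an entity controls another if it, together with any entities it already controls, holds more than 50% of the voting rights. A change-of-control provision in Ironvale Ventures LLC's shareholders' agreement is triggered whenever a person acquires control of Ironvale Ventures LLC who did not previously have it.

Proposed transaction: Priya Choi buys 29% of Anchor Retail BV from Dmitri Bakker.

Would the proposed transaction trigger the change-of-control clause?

The purchase adds only to Priya's holdings (Dmitri's stake shrinks), so Priya is the only person who could newly come to control Ironvale.
Priya holds 80% of Stratus, so Priya controls Stratus.
Priya holds 100% of Brightwater, so Priya controls Brightwater.
Stratus holds 54% of Quillon, so Priya controls Quillon.
Stratus holds 100% of Marlow, so Priya controls Marlow.
In Ironvale, Priya's side holds only 41%, not > 50%.
So before the transaction, Priya does not control Ironvale.
After the purchase, Priya's direct stake in Anchor rises to 43% + 29% = 72%, and Dmitri's stake falls to 28%.
Priya holds 72% of Anchor, so Priya controls Anchor.
Priya and Anchor together hold 41% + 59% = 100% of Ironvale, so Priya controls Ironvale.
Priya did not control Ironvale before and does after, so the clause is triggered.

Yes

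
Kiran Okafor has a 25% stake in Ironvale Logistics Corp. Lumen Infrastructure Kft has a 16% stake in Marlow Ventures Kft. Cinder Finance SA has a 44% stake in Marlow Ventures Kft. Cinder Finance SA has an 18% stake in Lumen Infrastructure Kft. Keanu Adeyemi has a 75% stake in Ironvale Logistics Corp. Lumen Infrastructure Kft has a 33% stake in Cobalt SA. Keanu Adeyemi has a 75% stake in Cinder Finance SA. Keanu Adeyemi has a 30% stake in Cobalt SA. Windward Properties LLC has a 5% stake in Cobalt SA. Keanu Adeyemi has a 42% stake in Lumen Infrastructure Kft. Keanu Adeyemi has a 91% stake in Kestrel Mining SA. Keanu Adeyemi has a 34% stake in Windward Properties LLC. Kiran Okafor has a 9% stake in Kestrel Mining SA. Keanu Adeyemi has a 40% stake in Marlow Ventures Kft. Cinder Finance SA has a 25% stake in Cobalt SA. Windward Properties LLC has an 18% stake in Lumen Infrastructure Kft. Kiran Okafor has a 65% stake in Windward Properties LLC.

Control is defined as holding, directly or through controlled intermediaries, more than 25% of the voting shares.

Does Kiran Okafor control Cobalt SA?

No

Kiran holds 65% of Windward, so Kiran controls Windward.
In Cobalt, Kiran's side holds only 5%, not > 25%.
So Kiran does not control Cobalt.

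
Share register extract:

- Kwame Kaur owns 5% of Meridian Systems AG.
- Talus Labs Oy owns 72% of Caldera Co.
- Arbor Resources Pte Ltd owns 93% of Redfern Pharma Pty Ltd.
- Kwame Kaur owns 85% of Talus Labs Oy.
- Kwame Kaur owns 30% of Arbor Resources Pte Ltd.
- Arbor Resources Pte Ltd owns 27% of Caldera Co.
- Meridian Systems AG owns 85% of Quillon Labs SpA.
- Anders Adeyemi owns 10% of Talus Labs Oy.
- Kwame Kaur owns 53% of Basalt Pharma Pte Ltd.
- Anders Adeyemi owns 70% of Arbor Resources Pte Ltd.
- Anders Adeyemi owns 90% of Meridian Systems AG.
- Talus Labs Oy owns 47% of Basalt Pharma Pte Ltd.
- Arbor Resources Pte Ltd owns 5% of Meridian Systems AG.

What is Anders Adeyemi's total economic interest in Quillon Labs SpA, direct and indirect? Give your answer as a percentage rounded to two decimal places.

Anders reaches Quillon along 2 paths.
Via Meridian: 90% × 85% = 76.5%.
Via Arbor → Meridian: 70% × 5% × 85% = 2.975%.
Total: 76.5% + 2.975% = 79.475%.
Rounded: 79.48%.

79.48%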